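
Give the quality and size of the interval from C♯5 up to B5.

C to B spans seven letter names (C-D-E-F-G-A-B) — that makes it a seventh of some quality.
C#5 to B5 is 10 semitones, a half step short of the major seventh (11), so this is minor.

m7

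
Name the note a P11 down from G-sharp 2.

D-sharp 1

Four letters down from G (plus an octave) reaches D.
Moving 17 semitones down from G#2 (the size of a perfect eleventh) reaches D#1.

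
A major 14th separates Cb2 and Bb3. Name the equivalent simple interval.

Take out an octave (7 from the number): 14 − 7 = 7.
So a major fourteenth is an octave plus a major seventh. The quality is unchanged.

major seventh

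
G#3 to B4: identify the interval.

G to B spans three letter names (G-A-B), plus an octave, so the interval is some kind of tenth.
At 15 semitones, G#3→B4 falls one short of a major tenth: minor.
(Equivalently, a compound minor third: a minor third plus an octave.)

minor tenth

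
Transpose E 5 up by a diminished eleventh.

Counting four letter names plus an octave up from E lands on A.
A diminished eleventh spans 16 semitones, so from E5 the target pitch is Ab6.

A-flat 6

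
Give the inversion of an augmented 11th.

diminished fifth

First reduce the compound augmented eleventh to its simple form, an augmented fourth.
The rule of nine gives the new number: 9 − 4 = 5, so a fourth becomes a fifth.
And augmented becomes diminished under inversion, so we get a diminished fifth.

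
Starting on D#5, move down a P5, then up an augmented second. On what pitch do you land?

D#5 down a perfect fifth → G#4 (7 semitones).
Up an augmented second from G#4: A##4 (3 semitones up).

A##4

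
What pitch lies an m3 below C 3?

A 2

Three letter names down from C: A.
A minor third spans 3 semitones, so from C3 the target pitch is A2.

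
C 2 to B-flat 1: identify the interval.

M2

Descending from C2 to Bb1 is the same interval as ascending Bb1 to C2.
B to C spans two letter names (B-C) — that makes it a second of some quality.
The major second spans 2 semitones, and Bb1 to C2 is exactly 2 semitones — so this is a major second.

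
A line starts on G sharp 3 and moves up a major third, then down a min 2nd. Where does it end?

G#3 up a major third → B#3 (4 semitones).
Down a minor second from B#3: A##3 (1 semitone down).

A double-sharp 3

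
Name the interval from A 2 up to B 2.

M2

A to B spans two letter names (A-B) — that makes it a second of some quality.
A2 to B2 is 2 semitones, matching the major second exactly, so the quality is major.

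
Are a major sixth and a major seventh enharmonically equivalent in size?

No

A major sixth spans 9 semitones; a major seventh spans 11 semitones. They differ by 2.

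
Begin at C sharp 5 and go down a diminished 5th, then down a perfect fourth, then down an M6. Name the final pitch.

E sharp 3

Down a diminished fifth from C#5: F##4 (6 semitones down).
F##4 down a perfect fourth → C##4 (5 semitones).
Down a major sixth from C##4: E#3 (9 semitones down).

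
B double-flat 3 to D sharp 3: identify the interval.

dd6

Descending from Bbb3 to D#3 is the same interval as ascending D#3 to Bbb3.
D to B spans six letter names (D-E-F-G-A-B): a sixth.
A major sixth would be 9 semitones; D#3 to Bbb3 is 6, three semitones narrower, so the interval is doubly diminished.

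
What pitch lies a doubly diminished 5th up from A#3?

Five letter names up from A: E.
A doubly diminished fifth spans 5 semitones, so from A#3 the target pitch is Eb4.

Eb4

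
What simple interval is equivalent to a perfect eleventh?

perfect 4th

Each octave removed subtracts seven from the number: 11 − 7 = 4.
So a perfect eleventh is an octave plus a perfect fourth. The quality is unchanged.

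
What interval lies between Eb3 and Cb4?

m6

E to C spans six letter names (E-F-G-A-B-C): a sixth.
At 8 semitones, Eb3→Cb4 falls one short of a major sixth: minor.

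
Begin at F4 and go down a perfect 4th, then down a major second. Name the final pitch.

Bb3

Down a perfect fourth from F4: C4 (5 semitones down).
A major second down from C4 is Bb3.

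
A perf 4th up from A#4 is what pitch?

Counting four letter names up from A lands on D.
A perfect fourth is 5 semitones; 5 semitones up from A#4 gives D#5.

D#5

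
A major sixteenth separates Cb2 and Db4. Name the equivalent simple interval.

major 2nd

Take out 2 octaves (14 from the number): 16 − 14 = 2.
That makes a major sixteenth a compound major second — 2 octaves plus a major second.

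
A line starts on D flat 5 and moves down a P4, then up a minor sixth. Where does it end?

Db5 down a perfect fourth → Ab4 (5 semitones).
Up a minor sixth from Ab4: Fb5 (8 semitones up).

F flat 5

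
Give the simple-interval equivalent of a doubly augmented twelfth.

Take out an octave (7 from the number): 12 − 7 = 5.
Quality carries through unchanged, so the simple form is a doubly augmented fifth.

AA5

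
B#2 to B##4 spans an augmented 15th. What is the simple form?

augmented 8th

Each octave removed subtracts seven from the number: 15 − 7 = 8.
So an augmented fifteenth is an octave plus an augmented octave. The quality is unchanged.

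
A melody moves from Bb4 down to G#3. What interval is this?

Descending from Bb4 to G#3 is the same interval as ascending G#3 to Bb4.
G to B spans three letter names (G-A-B), plus an octave: a tenth.
A major tenth would be 16 semitones; G#3 to Bb4 is 14, two semitones narrower, so the interval is diminished.
(Equivalently, a compound diminished third: a diminished third plus an octave.)

diminished tenth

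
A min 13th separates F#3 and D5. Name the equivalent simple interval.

minor 6th

Take out an octave (7 from the number): 13 − 7 = 6.
That makes a minor thirteenth a compound minor sixth — an octave plus a minor sixth.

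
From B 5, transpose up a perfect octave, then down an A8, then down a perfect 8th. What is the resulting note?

B flat 4

A perfect octave up from B5 is B6.
An augmented octave down from B6 is Bb5.
Down a perfect octave from Bb5: Bb4 (12 semitones down).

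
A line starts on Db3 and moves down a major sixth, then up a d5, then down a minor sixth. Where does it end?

Ebb2

A major sixth down from Db3 is Fb2.
Fb2 up a diminished fifth → Cbb3 (6 semitones).
Down a minor sixth from Cbb3: Ebb2 (8 semitones down).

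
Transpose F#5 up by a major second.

G#5

The second takes the letter from F up to G.
Moving 2 semitones up from F#5 (the size of a major second) reaches G#5.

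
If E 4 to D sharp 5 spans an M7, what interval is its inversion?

minor second

Interval numbers invert to sum to nine: 7 + 2 = 9, so a seventh inverts to a second.
Quality inverts too: major becomes minor. That makes the inversion a minor second.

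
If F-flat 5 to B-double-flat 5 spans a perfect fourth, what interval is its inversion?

perfect 5th

The rule of nine gives the new number: 9 − 4 = 5, so a fourth becomes a fifth.
And perfect stays perfect under inversion, so we get a perfect fifth.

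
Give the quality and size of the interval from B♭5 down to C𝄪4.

Descending from Bb5 to C##4 is the same interval as ascending C##4 to Bb5.
C to B spans seven letter names (C-D-E-F-G-A-B), plus an octave: a fourteenth.
A major fourteenth would be 23 semitones; C##4 to Bb5 is 20, three semitones narrower, so the interval is doubly diminished.
(Equivalently, a compound doubly diminished seventh: a doubly diminished seventh plus an octave.)

doubly diminished 14th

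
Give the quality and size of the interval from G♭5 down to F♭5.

major second

Descending from Gb5 to Fb5 is the same interval as ascending Fb5 to Gb5.
F to G spans two letter names (F-G) — that makes it a second of some quality.
Counting semitones, Fb5→Gb5 is 2, which is the major second.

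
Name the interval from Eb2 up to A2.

augmented fourth

E to A spans four letter names (E-F-G-A) — that makes it a fourth of some quality.
A perfect fourth would be 5 semitones; Eb2 to A2 is 6, one semitone wider, so the interval is augmented.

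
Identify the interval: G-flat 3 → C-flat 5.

G to C spans four letter names (G-A-B-C), plus an octave: an eleventh.
Gb3 to Cb5 is 17 semitones, matching the perfect eleventh exactly, so the quality is perfect.
(Equivalently, a compound perfect fourth: a perfect fourth plus an octave.)

perfect eleventh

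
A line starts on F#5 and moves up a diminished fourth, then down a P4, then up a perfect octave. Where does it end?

F6

Up a diminished fourth from F#5: Bb5 (4 semitones up).
Bb5 down a perfect fourth → F5 (5 semitones).
A perfect octave up from F5 is F6.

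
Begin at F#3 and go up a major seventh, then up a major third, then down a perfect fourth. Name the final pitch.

D##4

A major seventh up from F#3 is E#4.
Up a major third from E#4: G##4 (4 semitones up).
G##4 down a perfect fourth → D##4 (5 semitones).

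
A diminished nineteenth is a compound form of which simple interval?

diminished 5th

Each octave removed subtracts seven from the number: 19 − 14 = 5.
Quality carries through unchanged, so the simple form is a diminished fifth.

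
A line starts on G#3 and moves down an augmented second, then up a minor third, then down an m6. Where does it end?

G#3 down an augmented second → F3 (3 semitones).
Up a minor third from F3: Ab3 (3 semitones up).
Down a minor sixth from Ab3: C3 (8 semitones down).

C3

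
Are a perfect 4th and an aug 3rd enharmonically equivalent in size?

A perfect fourth spans 5 semitones, and an augmented third also spans 5 semitones — they're enharmonic.

Yes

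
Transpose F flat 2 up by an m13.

Counting six letter names plus an octave up from F lands on D.
Moving 20 semitones up from Fb2 (the size of a minor thirteenth) reaches Dbb4.

D double-flat 4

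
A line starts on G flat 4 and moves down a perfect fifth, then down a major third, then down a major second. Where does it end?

Down a perfect fifth from Gb4: Cb4 (7 semitones down).
Down a major third from Cb4: Abb3 (4 semitones down).
Abb3 down a major second → Gbb3 (2 semitones).

G double-flat 3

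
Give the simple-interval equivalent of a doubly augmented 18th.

Each octave removed subtracts seven from the number: 18 − 14 = 4.
Quality carries through unchanged, so the simple form is a doubly augmented fourth.

AA4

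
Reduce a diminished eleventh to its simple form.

Each octave removed subtracts seven from the number: 11 − 7 = 4.
So a diminished eleventh is an octave plus a diminished fourth. The quality is unchanged.

d4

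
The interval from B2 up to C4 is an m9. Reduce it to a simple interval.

Each octave removed subtracts seven from the number: 9 − 7 = 2.
So a minor ninth is an octave plus a minor second. The quality is unchanged.

m2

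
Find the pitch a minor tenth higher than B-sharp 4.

Counting three letter names plus an octave up from B lands on D.
Moving 15 semitones up from B#4 (the size of a minor tenth) reaches D#6.

D-sharp 6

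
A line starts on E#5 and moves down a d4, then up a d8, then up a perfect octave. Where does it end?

B#6

A diminished fourth down from E#5 is B##4.
A diminished octave up from B##4 is B#5.
A perfect octave up from B#5 is B#6.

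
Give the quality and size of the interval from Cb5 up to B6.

A14

C to B spans seven letter names (C-D-E-F-G-A-B), plus an octave, so the interval is some kind of fourteenth.
Cb5 to B6 spans 24 semitones — one semitone wider than the major fourteenth (23) — giving an augmented fourteenth.
(Equivalently, a compound augmented seventh: an augmented seventh plus an octave.)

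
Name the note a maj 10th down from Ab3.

Counting three letter names plus an octave down from A lands on F.
Moving 16 semitones down from Ab3 (the size of a major tenth) reaches Fb2.

Fb2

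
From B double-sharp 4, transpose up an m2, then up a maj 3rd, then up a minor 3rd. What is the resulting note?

G double-sharp 5

B##4 up a minor second → C##5 (1 semitone).
Up a major third from C##5: E##5 (4 semitones up).
A minor third up from E##5 is G##5.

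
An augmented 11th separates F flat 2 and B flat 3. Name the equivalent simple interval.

Each octave removed subtracts seven from the number: 11 − 7 = 4.
Quality carries through unchanged, so the simple form is an augmented fourth.

A4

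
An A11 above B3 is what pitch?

Four letters up from B (plus an octave) reaches E.
An augmented eleventh is 18 semitones; 18 semitones up from B3 gives E#5.

E#5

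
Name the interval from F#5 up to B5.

perfect 4th

F to B spans four letter names (F-G-A-B), so the interval is some kind of fourth.
The perfect fourth spans 5 semitones, and F#5 to B5 is exactly 5 semitones — so this is a perfect fourth.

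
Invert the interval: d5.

Inverted interval numbers add to nine, so a fifth pairs with a fourth (5 + 4 = 9).
Quality inverts too: diminished becomes augmented. That makes the inversion an augmented fourth.

augmented 4th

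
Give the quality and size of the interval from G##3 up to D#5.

G to D spans five letter names (G-A-B-C-D), plus an octave: a twelfth.
G##3 to D#5 spans 18 semitones — one semitone narrower than the perfect twelfth (19) — giving a diminished twelfth.
(Equivalently, a compound diminished fifth: a diminished fifth plus an octave.)

diminished 12th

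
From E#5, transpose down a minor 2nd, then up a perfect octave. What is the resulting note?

D##6

Down a minor second from E#5: D##5 (1 semitone down).
Up a perfect octave from D##5: D##6 (12 semitones up).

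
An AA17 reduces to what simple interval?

doubly augmented third

Each octave removed subtracts seven from the number: 17 − 14 = 3.
So a doubly augmented seventeenth is 2 octaves plus a doubly augmented third. The quality is unchanged.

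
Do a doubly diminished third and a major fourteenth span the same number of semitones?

A doubly diminished third spans 1 semitone; a major fourteenth spans 23 semitones. They differ by 22.

No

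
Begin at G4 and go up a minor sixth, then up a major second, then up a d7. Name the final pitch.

G4 up a minor sixth → Eb5 (8 semitones).
A major second up from Eb5 is F5.
A diminished seventh up from F5 is Ebb6.

Ebb6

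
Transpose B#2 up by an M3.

Three letter names up from B: D.
Moving 4 semitones up from B#2 (the size of a major third) reaches D##3.

D##3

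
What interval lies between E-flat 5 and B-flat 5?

P5

E to B spans five letter names (E-F-G-A-B) — that makes it a fifth of some quality.
Counting semitones, Eb5→Bb5 is 7, which is the perfect fifth.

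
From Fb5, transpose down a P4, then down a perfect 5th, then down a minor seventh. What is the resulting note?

A perfect fourth down from Fb5 is Cb5.
A perfect fifth down from Cb5 is Fb4.
Down a minor seventh from Fb4: Gb3 (10 semitones down).

Gb3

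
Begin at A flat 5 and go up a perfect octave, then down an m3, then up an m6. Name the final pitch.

Ab5 up a perfect octave → Ab6 (12 semitones).
A minor third down from Ab6 is F6.
Up a minor sixth from F6: Db7 (8 semitones up).

D flat 7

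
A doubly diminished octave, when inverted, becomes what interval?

Interval numbers invert to sum to nine: 8 + 1 = 9, so an octave inverts to a unison.
And doubly diminished becomes doubly augmented under inversion, so we get a doubly augmented unison.

doubly augmented 1st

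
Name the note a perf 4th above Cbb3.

Fbb3

Four letter names up from C: F.
Moving 5 semitones up from Cbb3 (the size of a perfect fourth) reaches Fbb3.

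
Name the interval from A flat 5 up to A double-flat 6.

A to A is the same letter name, plus an octave, so the interval is some kind of octave.
Ab5 to Abb6 spans 11 semitones — one semitone narrower than the perfect octave (12) — giving a diminished octave.

diminished octave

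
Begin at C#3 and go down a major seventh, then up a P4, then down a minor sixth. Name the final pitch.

C#3 down a major seventh → D2 (11 semitones).
D2 up a perfect fourth → G2 (5 semitones).
G2 down a minor sixth → B1 (8 semitones).

B1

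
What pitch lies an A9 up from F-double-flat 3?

G-flat 4

Counting two letter names plus an octave up from F lands on G.
Moving 15 semitones up from Fbb3 (the size of an augmented ninth) reaches Gb4.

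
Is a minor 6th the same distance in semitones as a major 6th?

8 semitones (minor sixth) vs 9 semitones (major sixth): not equal.

No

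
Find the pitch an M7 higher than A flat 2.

Seven letter names up from A: G.
A major seventh is 11 semitones; 11 semitones up from Ab2 gives G3.

G 3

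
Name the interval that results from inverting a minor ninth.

major 7th

First reduce the compound minor ninth to its simple form, a minor second.
Inverted interval numbers add to nine, so a second pairs with a seventh (2 + 7 = 9).
The quality also flips — minor becomes major — giving a major seventh.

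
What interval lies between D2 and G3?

D to G spans four letter names (D-E-F-G), plus an octave — that makes it an eleventh of some quality.
D2 to G3 is 17 semitones, matching the perfect eleventh exactly, so the quality is perfect.
(Equivalently, a compound perfect fourth: a perfect fourth plus an octave.)

perfect eleventh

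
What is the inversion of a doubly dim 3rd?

Interval numbers invert to sum to nine: 3 + 6 = 9, so a third inverts to a sixth.
The quality also flips — doubly diminished becomes doubly augmented — giving a doubly augmented sixth.

doubly augmented 6th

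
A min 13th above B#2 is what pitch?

G#4

The thirteenth's letter: B up six letter names plus an octave → G.
A minor thirteenth is 20 semitones; 20 semitones up from B#2 gives G#4.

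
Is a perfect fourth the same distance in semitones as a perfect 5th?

No

A perfect fourth is 5 semitones but a perfect fifth is 7 semitones — different sizes.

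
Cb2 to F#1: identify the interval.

Descending from Cb2 to F#1 is the same interval as ascending F#1 to Cb2.
F to C spans five letter names (F-G-A-B-C): a fifth.
The perfect fifth is 7 semitones; here we have 5, two semitones narrower: doubly diminished.

dd5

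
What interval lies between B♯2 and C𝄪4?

B to C spans two letter names (B-C), plus an octave, so the interval is some kind of ninth.
B#2 to C##4 is 14 semitones, matching the major ninth exactly, so the quality is major.
(Equivalently, a compound major second: a major second plus an octave.)

major ninth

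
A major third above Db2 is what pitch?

The third takes the letter from D up to F.
A major third spans 4 semitones, so from Db2 the target pitch is F2.

F2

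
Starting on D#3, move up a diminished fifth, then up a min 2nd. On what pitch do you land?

Bb3

A diminished fifth up from D#3 is A3.
A minor second up from A3 is Bb3.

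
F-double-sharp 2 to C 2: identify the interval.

doubly augmented fourth

Descending from F##2 to C2 is the same interval as ascending C2 to F##2.
C to F spans four letter names (C-D-E-F), so the interval is some kind of fourth.
C2 to F##2 spans 7 semitones — two semitones wider than the perfect fourth (5) — giving a doubly augmented fourth.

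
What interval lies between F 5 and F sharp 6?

F to F is the same letter name, plus an octave, so the interval is some kind of octave.
The perfect octave is 12 semitones; here we have 13, one semitone wider: augmented.

A8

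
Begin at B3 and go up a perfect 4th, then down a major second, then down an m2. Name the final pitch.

C#4

B3 up a perfect fourth → E4 (5 semitones).
A major second down from E4 is D4.
A minor second down from D4 is C#4.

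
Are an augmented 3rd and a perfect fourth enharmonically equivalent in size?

Yes

An augmented third = 5 semitones = a perfect fourth; enharmonically equal.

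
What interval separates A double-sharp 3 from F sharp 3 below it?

augmented third

Descending from A##3 to F#3 is the same interval as ascending F#3 to A##3.
F to A spans three letter names (F-G-A) — that makes it a third of some quality.
The major third is 4 semitones; here we have 5, one semitone wider: augmented.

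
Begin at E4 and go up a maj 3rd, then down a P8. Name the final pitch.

E4 up a major third → G#4 (4 semitones).
A perfect octave down from G#4 is G#3.

G#3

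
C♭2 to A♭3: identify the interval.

C to A spans six letter names (C-D-E-F-G-A), plus an octave, so the interval is some kind of thirteenth.
Counting semitones, Cb2→Ab3 is 21, which is the major thirteenth.
(Equivalently, a compound major sixth: a major sixth plus an octave.)

major thirteenth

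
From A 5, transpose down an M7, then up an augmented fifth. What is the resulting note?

F sharp 5

A major seventh down from A5 is Bb4.
Up an augmented fifth from Bb4: F#5 (8 semitones up).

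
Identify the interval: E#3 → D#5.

E to D spans seven letter names (E-F-G-A-B-C-D), plus an octave: a fourteenth.
A major fourteenth would be 23 semitones, but E#3 to D#5 is 22 — one semitone narrower, making it a minor fourteenth.
(Equivalently, a compound minor seventh: a minor seventh plus an octave.)

minor fourteenth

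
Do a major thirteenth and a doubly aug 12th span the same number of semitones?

A major thirteenth = 21 semitones = a doubly augmented twelfth; enharmonically equal.

Yes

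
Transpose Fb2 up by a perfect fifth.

Cb3

Counting five letter names up from F lands on C.
A perfect fifth is 7 semitones; 7 semitones up from Fb2 gives Cb3.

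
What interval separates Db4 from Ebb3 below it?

Descending from Db4 to Ebb3 is the same interval as ascending Ebb3 to Db4.
E to D spans seven letter names (E-F-G-A-B-C-D), so the interval is some kind of seventh.
Counting semitones, Ebb3→Db4 is 11, which is the major seventh.

M7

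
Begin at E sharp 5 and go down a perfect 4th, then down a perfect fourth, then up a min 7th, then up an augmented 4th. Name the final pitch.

E#5 down a perfect fourth → B#4 (5 semitones).
A perfect fourth down from B#4 is F##4.
Up a minor seventh from F##4: E#5 (10 semitones up).
E#5 up an augmented fourth → A##5 (6 semitones).

A double-sharp 5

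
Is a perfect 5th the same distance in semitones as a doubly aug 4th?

Yes

A perfect fifth spans 7 semitones, and a doubly augmented fourth also spans 7 semitones — they're enharmonic.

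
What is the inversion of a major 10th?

minor 6th

First reduce the compound major tenth to its simple form, a major third.
Inverted interval numbers add to nine, so a third pairs with a sixth (3 + 6 = 9).
And major becomes minor under inversion, so we get a minor sixth.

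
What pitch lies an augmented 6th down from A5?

Cb5

Six letter names down from A: C.
An augmented sixth spans 10 semitones, so from A5 the target pitch is Cb5.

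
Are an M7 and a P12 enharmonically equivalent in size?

11 semitones (major seventh) vs 19 semitones (perfect twelfth): not equal.

No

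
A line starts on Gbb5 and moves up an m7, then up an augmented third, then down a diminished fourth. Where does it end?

E6

Up a minor seventh from Gbb5: Fbb6 (10 semitones up).
An augmented third up from Fbb6 is Ab6.
A diminished fourth down from Ab6 is E6.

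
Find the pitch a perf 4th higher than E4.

Counting four letter names up from E lands on A.
A perfect fourth spans 5 semitones, so from E4 the target pitch is A4.

A4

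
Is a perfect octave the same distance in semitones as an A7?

Yes

Both span 12 semitones: a perfect octave and an augmented seventh are the same chromatic distance.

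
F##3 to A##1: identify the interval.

m13

Descending from F##3 to A##1 is the same interval as ascending A##1 to F##3.
A to F spans six letter names (A-B-C-D-E-F), plus an octave, so the interval is some kind of thirteenth.
A major thirteenth would be 21 semitones, but A##1 to F##3 is 20 — one semitone narrower, making it a minor thirteenth.
(Equivalently, a compound minor sixth: a minor sixth plus an octave.)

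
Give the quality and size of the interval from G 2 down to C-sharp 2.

diminished 5th

Descending from G2 to C#2 is the same interval as ascending C#2 to G2.
C to G spans five letter names (C-D-E-F-G), so the interval is some kind of fifth.
C#2 to G2 spans 6 semitones — one semitone narrower than the perfect fifth (7) — giving a diminished fifth.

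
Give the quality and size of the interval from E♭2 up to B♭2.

perfect 5th

E to B spans five letter names (E-F-G-A-B) — that makes it a fifth of some quality.
Eb2 to Bb2 is 7 semitones, matching the perfect fifth exactly, so the quality is perfect.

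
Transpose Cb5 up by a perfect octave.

The letter stays C (same as the start), shifted an octave up.
Moving 12 semitones up from Cb5 (the size of a perfect octave) reaches Cb6.

Cb6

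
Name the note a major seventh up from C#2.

B#2

Seven letter names up from C: B.
A major seventh is 11 semitones; 11 semitones up from C#2 gives B#2.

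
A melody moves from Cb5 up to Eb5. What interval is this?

major 3rd

C to E spans three letter names (C-D-E) — that makes it a third of some quality.
Cb5 to Eb5 is 4 semitones, matching the major third exactly, so the quality is major.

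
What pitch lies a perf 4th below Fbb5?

The fourth takes the letter from F down to C.
A perfect fourth spans 5 semitones, so from Fbb5 the target pitch is Cbb5.

Cbb5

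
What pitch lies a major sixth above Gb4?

Counting six letter names up from G lands on E.
Moving 9 semitones up from Gb4 (the size of a major sixth) reaches Eb5.

Eb5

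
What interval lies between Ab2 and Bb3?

A to B spans two letter names (A-B), plus an octave — that makes it a ninth of some quality.
Counting semitones, Ab2→Bb3 is 14, which is the major ninth.
(Equivalently, a compound major second: a major second plus an octave.)

major 9th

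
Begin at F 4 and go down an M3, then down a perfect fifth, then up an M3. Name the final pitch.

B flat 3

Down a major third from F4: Db4 (4 semitones down).
Down a perfect fifth from Db4: Gb3 (7 semitones down).
A major third up from Gb3 is Bb3.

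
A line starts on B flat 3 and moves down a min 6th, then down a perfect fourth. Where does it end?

A 2

A minor sixth down from Bb3 is D3.
D3 down a perfect fourth → A2 (5 semitones).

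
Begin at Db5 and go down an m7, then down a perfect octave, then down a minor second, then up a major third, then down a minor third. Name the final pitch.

Db5 down a minor seventh → Eb4 (10 semitones).
Down a perfect octave from Eb4: Eb3 (12 semitones down).
Eb3 down a minor second → D3 (1 semitone).
A major third up from D3 is F#3.
A minor third down from F#3 is D#3.

D#3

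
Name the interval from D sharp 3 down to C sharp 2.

Descending from D#3 to C#2 is the same interval as ascending C#2 to D#3.
C to D spans two letter names (C-D), plus an octave: a ninth.
C#2 to D#3 is 14 semitones, matching the major ninth exactly, so the quality is major.
(Equivalently, a compound major second: a major second plus an octave.)

M9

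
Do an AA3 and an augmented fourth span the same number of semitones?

Yes

A doubly augmented third spans 6 semitones, and an augmented fourth also spans 6 semitones — they're enharmonic.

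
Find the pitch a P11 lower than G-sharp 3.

Four letters down from G (plus an octave) reaches D.
A perfect eleventh is 17 semitones; 17 semitones down from G#3 gives D#2.

D-sharp 2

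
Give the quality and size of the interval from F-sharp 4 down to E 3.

major 9th

Descending from F#4 to E3 is the same interval as ascending E3 to F#4.
E to F spans two letter names (E-F), plus an octave: a ninth.
E3 to F#4 is 14 semitones, matching the major ninth exactly, so the quality is major.
(Equivalently, a compound major second: a major second plus an octave.)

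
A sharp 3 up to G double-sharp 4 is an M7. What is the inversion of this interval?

m2

The rule of nine gives the new number: 9 − 7 = 2, so a seventh becomes a second.
And major becomes minor under inversion, so we get a minor second.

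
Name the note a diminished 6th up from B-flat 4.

Counting six letter names up from B lands on G.
A diminished sixth spans 7 semitones, so from Bb4 the target pitch is Gbb5.

G-double-flat 5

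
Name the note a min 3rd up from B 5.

D 6

Counting three letter names up from B lands on D.
A minor third spans 3 semitones, so from B5 the target pitch is D6.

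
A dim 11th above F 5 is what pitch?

The eleventh's letter: F up four letter names plus an octave → B.
A diminished eleventh is 16 semitones; 16 semitones up from F5 gives Bbb6.

B-double-flat 6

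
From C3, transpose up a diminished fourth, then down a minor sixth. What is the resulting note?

Up a diminished fourth from C3: Fb3 (4 semitones up).
Down a minor sixth from Fb3: Ab2 (8 semitones down).

Ab2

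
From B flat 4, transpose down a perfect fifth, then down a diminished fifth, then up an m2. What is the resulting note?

Bb4 down a perfect fifth → Eb4 (7 semitones).
A diminished fifth down from Eb4 is A3.
A minor second up from A3 is Bb3.

B flat 3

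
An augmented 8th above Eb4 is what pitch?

An octave keeps the letter name E, an octave up from E.
Moving 13 semitones up from Eb4 (the size of an augmented octave) reaches E5.

E5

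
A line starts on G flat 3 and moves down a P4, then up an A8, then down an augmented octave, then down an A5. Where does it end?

Down a perfect fourth from Gb3: Db3 (5 semitones down).
An augmented octave up from Db3 is D4.
An augmented octave down from D4 is Db3.
Db3 down an augmented fifth → Gbb2 (8 semitones).

G double-flat 2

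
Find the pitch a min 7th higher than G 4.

F 5

The seventh takes the letter from G up to F.
A minor seventh spans 10 semitones, so from G4 the target pitch is F5.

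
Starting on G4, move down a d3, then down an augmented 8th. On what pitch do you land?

Down a diminished third from G4: E#4 (2 semitones down).
E#4 down an augmented octave → E3 (13 semitones).

E3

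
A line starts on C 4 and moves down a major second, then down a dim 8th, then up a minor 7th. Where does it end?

Down a major second from C4: Bb3 (2 semitones down).
Down a diminished octave from Bb3: B2 (11 semitones down).
A minor seventh up from B2 is A3.

A 3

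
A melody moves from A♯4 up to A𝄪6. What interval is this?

augmented fifteenth

A to A is the same letter name, plus 2 octaves — that makes it a fifteenth of some quality.
The perfect fifteenth is 24 semitones; here we have 25, one semitone wider: augmented.
(Equivalently, a compound augmented octave: an augmented octave plus an octave.)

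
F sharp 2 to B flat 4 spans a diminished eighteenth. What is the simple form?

d4

Take out 2 octaves (14 from the number): 18 − 14 = 4.
That makes a diminished eighteenth a compound diminished fourth — 2 octaves plus a diminished fourth.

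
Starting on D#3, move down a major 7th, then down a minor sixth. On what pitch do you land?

A major seventh down from D#3 is E2.
Down a minor sixth from E2: G#1 (8 semitones down).

G#1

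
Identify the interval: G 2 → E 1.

minor tenth

Descending from G2 to E1 is the same interval as ascending E1 to G2.
E to G spans three letter names (E-F-G), plus an octave, so the interval is some kind of tenth.
At 15 semitones, E1→G2 falls one short of a major tenth: minor.
(Equivalently, a compound minor third: a minor third plus an octave.)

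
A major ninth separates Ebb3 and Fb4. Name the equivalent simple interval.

Each octave removed subtracts seven from the number: 9 − 7 = 2.
So a major ninth is an octave plus a major second. The quality is unchanged.

major second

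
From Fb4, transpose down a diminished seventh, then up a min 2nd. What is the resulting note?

Fb4 down a diminished seventh → G3 (9 semitones).
A minor second up from G3 is Ab3.

Ab3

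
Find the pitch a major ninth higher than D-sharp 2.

The ninth's letter: D up two letter names plus an octave → E.
A major ninth spans 14 semitones, so from D#2 the target pitch is E#3.

E-sharp 3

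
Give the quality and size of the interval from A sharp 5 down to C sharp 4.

M13

Descending from A#5 to C#4 is the same interval as ascending C#4 to A#5.
C to A spans six letter names (C-D-E-F-G-A), plus an octave: a thirteenth.
Counting semitones, C#4→A#5 is 21, which is the major thirteenth.
(Equivalently, a compound major sixth: a major sixth plus an octave.)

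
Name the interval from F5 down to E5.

Descending from F5 to E5 is the same interval as ascending E5 to F5.
E to F spans two letter names (E-F) — that makes it a second of some quality.
At 1 semitone, E5→F5 falls one short of a major second: minor.

minor 2nd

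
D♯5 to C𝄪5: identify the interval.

minor second

Descending from D#5 to C##5 is the same interval as ascending C##5 to D#5.
C to D spans two letter names (C-D): a second.
C##5 to D#5 is 1 semitone, a half step short of the major second (2), so this is minor.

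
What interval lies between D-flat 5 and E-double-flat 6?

minor 9th

D to E spans two letter names (D-E), plus an octave, so the interval is some kind of ninth.
A major ninth would be 14 semitones, but Db5 to Ebb6 is 13 — one semitone narrower, making it a minor ninth.
(Equivalently, a compound minor second: a minor second plus an octave.)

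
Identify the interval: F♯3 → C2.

Descending from F#3 to C2 is the same interval as ascending C2 to F#3.
C to F spans four letter names (C-D-E-F), plus an octave: an eleventh.
C2 to F#3 spans 18 semitones — one semitone wider than the perfect eleventh (17) — giving an augmented eleventh.
(Equivalently, a compound augmented fourth: an augmented fourth plus an octave.)

augmented 11th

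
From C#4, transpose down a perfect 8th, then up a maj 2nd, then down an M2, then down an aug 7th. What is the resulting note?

Db2

A perfect octave down from C#4 is C#3.
Up a major second from C#3: D#3 (2 semitones up).
Down a major second from D#3: C#3 (2 semitones down).
Down an augmented seventh from C#3: Db2 (12 semitones down).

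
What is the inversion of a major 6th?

Interval numbers invert to sum to nine: 6 + 3 = 9, so a sixth inverts to a third.
And major becomes minor under inversion, so we get a minor third.

minor 3rd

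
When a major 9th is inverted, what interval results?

First reduce the compound major ninth to its simple form, a major second.
Interval numbers invert to sum to nine: 2 + 7 = 9, so a second inverts to a seventh.
And major becomes minor under inversion, so we get a minor seventh.

minor seventh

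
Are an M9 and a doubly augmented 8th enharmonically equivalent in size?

Yes

A major ninth spans 14 semitones, and a doubly augmented octave also spans 14 semitones — they're enharmonic.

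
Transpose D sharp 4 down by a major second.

The second takes the letter from D down to C.
A major second is 2 semitones; 2 semitones down from D#4 gives C#4.

C sharp 4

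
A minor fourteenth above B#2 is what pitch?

Counting seven letter names plus an octave up from B lands on A.
A minor fourteenth is 22 semitones; 22 semitones up from B#2 gives A#4.

A#4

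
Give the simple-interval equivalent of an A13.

Each octave removed subtracts seven from the number: 13 − 7 = 6.
That makes an augmented thirteenth a compound augmented sixth — an octave plus an augmented sixth.

augmented 6th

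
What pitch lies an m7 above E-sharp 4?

D-sharp 5

The seventh takes the letter from E up to D.
A minor seventh is 10 semitones; 10 semitones up from E#4 gives D#5.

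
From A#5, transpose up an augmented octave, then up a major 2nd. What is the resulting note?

B##6

Up an augmented octave from A#5: A##6 (13 semitones up).
A major second up from A##6 is B##6.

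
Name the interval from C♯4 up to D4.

minor second

C to D spans two letter names (C-D) — that makes it a second of some quality.
At 1 semitone, C#4→D4 falls one short of a major second: minor.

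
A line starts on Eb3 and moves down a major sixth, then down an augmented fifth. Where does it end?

Cbb2

A major sixth down from Eb3 is Gb2.
Down an augmented fifth from Gb2: Cbb2 (8 semitones down).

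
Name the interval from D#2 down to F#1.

Descending from D#2 to F#1 is the same interval as ascending F#1 to D#2.
F to D spans six letter names (F-G-A-B-C-D) — that makes it a sixth of some quality.
The major sixth spans 9 semitones, and F#1 to D#2 is exactly 9 semitones — so this is a major sixth.

major 6th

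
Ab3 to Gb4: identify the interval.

minor seventh

A to G spans seven letter names (A-B-C-D-E-F-G), so the interval is some kind of seventh.
At 10 semitones, Ab3→Gb4 falls one short of a major seventh: minor.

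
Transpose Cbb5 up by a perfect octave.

Cbb6

An octave keeps the letter name C, an octave up from C.
Moving 12 semitones up from Cbb5 (the size of a perfect octave) reaches Cbb6.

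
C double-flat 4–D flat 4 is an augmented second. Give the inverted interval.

d7

Inverted interval numbers add to nine, so a second pairs with a seventh (2 + 7 = 9).
The quality also flips — augmented becomes diminished — giving a diminished seventh.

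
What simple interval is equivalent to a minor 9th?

minor second

Subtracting seven from the interval number removes an octave: 9 − 7 = 2.
Quality carries through unchanged, so the simple form is a minor second.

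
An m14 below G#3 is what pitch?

Seven letters down from G (plus an octave) reaches A.
A minor fourteenth is 22 semitones; 22 semitones down from G#3 gives A#1.

A#1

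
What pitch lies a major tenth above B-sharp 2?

Three letters up from B (plus an octave) reaches D.
Moving 16 semitones up from B#2 (the size of a major tenth) reaches D##4.

D-double-sharp 4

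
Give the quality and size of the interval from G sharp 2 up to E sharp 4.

G to E spans six letter names (G-A-B-C-D-E), plus an octave: a thirteenth.
Counting semitones, G#2→E#4 is 21, which is the major thirteenth.
(Equivalently, a compound major sixth: a major sixth plus an octave.)

M13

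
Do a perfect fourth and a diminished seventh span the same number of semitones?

A perfect fourth is 5 semitones but a diminished seventh is 9 semitones — different sizes.

No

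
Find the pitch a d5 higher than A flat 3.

Five letter names up from A: E.
A diminished fifth spans 6 semitones, so from Ab3 the target pitch is Ebb4.

E double-flat 4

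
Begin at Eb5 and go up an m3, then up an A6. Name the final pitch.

Up a minor third from Eb5: Gb5 (3 semitones up).
An augmented sixth up from Gb5 is E6.

E6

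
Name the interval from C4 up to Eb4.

m3

C to E spans three letter names (C-D-E): a third.
A major third would be 4 semitones, but C4 to Eb4 is 3 — one semitone narrower, making it a minor third.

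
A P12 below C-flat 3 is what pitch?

Counting five letter names plus an octave down from C lands on F.
A perfect twelfth is 19 semitones; 19 semitones down from Cb3 gives Fb1.

F-flat 1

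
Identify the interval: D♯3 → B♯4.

major 13th

D to B spans six letter names (D-E-F-G-A-B), plus an octave, so the interval is some kind of thirteenth.
The major thirteenth spans 21 semitones, and D#3 to B#4 is exactly 21 semitones — so this is a major thirteenth.
(Equivalently, a compound major sixth: a major sixth plus an octave.)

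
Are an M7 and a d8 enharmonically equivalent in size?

A major seventh spans 11 semitones, and a diminished octave also spans 11 semitones — they're enharmonic.

Yes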